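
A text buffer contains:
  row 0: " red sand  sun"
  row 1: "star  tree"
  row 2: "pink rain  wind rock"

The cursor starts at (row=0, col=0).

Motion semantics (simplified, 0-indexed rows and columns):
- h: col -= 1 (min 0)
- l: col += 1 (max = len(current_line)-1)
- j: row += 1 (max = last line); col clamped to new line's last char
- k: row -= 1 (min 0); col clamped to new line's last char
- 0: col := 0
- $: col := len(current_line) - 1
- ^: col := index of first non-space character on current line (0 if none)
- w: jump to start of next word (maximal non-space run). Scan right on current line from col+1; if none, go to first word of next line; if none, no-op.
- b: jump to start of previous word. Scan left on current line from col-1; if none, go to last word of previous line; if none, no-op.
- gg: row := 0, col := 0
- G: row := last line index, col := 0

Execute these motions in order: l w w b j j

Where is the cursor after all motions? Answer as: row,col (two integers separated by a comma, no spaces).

Answer: 2,5

Derivation:
After 1 (l): row=0 col=1 char='r'
After 2 (w): row=0 col=5 char='s'
After 3 (w): row=0 col=11 char='s'
After 4 (b): row=0 col=5 char='s'
After 5 (j): row=1 col=5 char='_'
After 6 (j): row=2 col=5 char='r'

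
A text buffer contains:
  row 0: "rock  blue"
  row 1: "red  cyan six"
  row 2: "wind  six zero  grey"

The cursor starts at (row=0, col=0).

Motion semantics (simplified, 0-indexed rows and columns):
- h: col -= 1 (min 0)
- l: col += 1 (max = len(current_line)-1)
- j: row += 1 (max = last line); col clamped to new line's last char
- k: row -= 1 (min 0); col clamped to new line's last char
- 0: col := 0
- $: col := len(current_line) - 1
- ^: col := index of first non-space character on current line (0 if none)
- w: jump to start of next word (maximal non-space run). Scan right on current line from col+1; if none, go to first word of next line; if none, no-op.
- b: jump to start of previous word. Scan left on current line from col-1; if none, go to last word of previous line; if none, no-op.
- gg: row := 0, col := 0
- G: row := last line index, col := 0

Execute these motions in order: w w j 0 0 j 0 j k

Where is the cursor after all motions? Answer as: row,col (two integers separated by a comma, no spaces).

Answer: 1,0

Derivation:
After 1 (w): row=0 col=6 char='b'
After 2 (w): row=1 col=0 char='r'
After 3 (j): row=2 col=0 char='w'
After 4 (0): row=2 col=0 char='w'
After 5 (0): row=2 col=0 char='w'
After 6 (j): row=2 col=0 char='w'
After 7 (0): row=2 col=0 char='w'
After 8 (j): row=2 col=0 char='w'
After 9 (k): row=1 col=0 char='r'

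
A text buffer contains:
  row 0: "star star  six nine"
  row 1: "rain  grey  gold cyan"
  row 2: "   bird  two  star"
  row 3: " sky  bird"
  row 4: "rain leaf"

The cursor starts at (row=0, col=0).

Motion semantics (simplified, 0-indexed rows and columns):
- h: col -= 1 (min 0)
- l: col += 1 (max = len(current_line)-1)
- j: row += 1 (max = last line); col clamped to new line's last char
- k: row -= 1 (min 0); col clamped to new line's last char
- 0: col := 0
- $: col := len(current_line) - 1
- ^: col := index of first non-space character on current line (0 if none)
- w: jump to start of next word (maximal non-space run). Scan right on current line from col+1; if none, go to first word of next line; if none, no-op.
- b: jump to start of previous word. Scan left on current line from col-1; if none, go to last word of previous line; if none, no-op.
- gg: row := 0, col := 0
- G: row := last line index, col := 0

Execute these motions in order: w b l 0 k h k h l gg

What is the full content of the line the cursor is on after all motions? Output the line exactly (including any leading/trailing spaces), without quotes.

Answer: star star  six nine

Derivation:
After 1 (w): row=0 col=5 char='s'
After 2 (b): row=0 col=0 char='s'
After 3 (l): row=0 col=1 char='t'
After 4 (0): row=0 col=0 char='s'
After 5 (k): row=0 col=0 char='s'
After 6 (h): row=0 col=0 char='s'
After 7 (k): row=0 col=0 char='s'
After 8 (h): row=0 col=0 char='s'
After 9 (l): row=0 col=1 char='t'
After 10 (gg): row=0 col=0 char='s'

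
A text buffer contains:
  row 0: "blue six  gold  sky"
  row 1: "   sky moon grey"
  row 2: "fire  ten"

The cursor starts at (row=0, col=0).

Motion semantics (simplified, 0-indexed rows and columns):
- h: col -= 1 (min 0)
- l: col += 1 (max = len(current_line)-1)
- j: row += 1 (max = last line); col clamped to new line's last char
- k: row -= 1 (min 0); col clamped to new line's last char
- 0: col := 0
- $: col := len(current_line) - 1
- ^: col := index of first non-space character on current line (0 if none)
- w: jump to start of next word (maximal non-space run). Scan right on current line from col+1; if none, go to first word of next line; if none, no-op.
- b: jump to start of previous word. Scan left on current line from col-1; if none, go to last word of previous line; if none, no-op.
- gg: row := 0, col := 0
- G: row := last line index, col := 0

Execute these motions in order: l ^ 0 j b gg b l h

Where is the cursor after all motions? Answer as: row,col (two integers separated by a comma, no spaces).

After 1 (l): row=0 col=1 char='l'
After 2 (^): row=0 col=0 char='b'
After 3 (0): row=0 col=0 char='b'
After 4 (j): row=1 col=0 char='_'
After 5 (b): row=0 col=16 char='s'
After 6 (gg): row=0 col=0 char='b'
After 7 (b): row=0 col=0 char='b'
After 8 (l): row=0 col=1 char='l'
After 9 (h): row=0 col=0 char='b'

Answer: 0,0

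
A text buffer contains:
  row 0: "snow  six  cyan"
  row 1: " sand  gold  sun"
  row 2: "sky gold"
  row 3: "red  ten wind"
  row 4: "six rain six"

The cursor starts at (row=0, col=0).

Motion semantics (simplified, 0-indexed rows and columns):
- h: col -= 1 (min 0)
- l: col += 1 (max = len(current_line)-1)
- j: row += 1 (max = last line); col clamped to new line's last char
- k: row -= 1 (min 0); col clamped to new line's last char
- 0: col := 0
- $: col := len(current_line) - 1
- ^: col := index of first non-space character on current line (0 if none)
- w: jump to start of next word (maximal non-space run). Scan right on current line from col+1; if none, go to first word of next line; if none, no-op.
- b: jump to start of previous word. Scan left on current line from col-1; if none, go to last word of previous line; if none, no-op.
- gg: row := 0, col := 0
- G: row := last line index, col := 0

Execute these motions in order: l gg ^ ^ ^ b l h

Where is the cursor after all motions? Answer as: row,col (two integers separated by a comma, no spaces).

Answer: 0,0

Derivation:
After 1 (l): row=0 col=1 char='n'
After 2 (gg): row=0 col=0 char='s'
After 3 (^): row=0 col=0 char='s'
After 4 (^): row=0 col=0 char='s'
After 5 (^): row=0 col=0 char='s'
After 6 (b): row=0 col=0 char='s'
After 7 (l): row=0 col=1 char='n'
After 8 (h): row=0 col=0 char='s'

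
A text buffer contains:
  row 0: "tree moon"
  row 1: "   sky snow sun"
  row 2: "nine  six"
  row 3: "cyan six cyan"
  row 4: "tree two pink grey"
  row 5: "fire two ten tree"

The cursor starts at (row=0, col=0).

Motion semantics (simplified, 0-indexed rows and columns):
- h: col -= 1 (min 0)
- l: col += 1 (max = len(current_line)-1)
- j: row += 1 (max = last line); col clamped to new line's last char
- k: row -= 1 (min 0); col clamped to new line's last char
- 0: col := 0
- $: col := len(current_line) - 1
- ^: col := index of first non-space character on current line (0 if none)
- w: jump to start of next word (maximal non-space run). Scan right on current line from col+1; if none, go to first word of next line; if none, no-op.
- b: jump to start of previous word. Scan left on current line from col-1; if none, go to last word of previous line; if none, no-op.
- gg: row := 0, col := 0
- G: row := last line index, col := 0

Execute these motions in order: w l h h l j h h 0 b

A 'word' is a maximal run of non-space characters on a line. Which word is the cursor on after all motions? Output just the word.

Answer: moon

Derivation:
After 1 (w): row=0 col=5 char='m'
After 2 (l): row=0 col=6 char='o'
After 3 (h): row=0 col=5 char='m'
After 4 (h): row=0 col=4 char='_'
After 5 (l): row=0 col=5 char='m'
After 6 (j): row=1 col=5 char='y'
After 7 (h): row=1 col=4 char='k'
After 8 (h): row=1 col=3 char='s'
After 9 (0): row=1 col=0 char='_'
After 10 (b): row=0 col=5 char='m'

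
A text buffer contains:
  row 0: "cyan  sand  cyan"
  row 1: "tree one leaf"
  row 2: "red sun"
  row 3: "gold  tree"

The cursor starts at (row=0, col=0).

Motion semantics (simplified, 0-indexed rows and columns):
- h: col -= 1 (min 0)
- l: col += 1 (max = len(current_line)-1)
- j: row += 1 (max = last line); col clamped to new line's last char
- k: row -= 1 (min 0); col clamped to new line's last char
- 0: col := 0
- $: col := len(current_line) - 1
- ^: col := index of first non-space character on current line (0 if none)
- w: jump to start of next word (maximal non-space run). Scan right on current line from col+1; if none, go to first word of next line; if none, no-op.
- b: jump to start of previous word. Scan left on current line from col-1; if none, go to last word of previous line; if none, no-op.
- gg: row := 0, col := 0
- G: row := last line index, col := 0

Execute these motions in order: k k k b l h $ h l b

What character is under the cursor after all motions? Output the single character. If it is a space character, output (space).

Answer: c

Derivation:
After 1 (k): row=0 col=0 char='c'
After 2 (k): row=0 col=0 char='c'
After 3 (k): row=0 col=0 char='c'
After 4 (b): row=0 col=0 char='c'
After 5 (l): row=0 col=1 char='y'
After 6 (h): row=0 col=0 char='c'
After 7 ($): row=0 col=15 char='n'
After 8 (h): row=0 col=14 char='a'
After 9 (l): row=0 col=15 char='n'
After 10 (b): row=0 col=12 char='c'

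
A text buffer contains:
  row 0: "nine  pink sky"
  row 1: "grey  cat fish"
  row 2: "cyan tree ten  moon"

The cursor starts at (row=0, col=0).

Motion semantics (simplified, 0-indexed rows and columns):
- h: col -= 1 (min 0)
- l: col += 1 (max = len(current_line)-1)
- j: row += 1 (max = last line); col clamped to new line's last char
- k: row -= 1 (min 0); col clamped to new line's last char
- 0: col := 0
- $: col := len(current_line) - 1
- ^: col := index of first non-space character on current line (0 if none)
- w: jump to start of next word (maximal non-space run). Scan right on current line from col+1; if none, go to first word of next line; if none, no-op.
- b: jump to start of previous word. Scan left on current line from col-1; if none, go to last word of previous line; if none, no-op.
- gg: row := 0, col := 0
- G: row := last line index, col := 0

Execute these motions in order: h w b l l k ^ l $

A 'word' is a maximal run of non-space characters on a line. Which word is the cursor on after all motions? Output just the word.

Answer: sky

Derivation:
After 1 (h): row=0 col=0 char='n'
After 2 (w): row=0 col=6 char='p'
After 3 (b): row=0 col=0 char='n'
After 4 (l): row=0 col=1 char='i'
After 5 (l): row=0 col=2 char='n'
After 6 (k): row=0 col=2 char='n'
After 7 (^): row=0 col=0 char='n'
After 8 (l): row=0 col=1 char='i'
After 9 ($): row=0 col=13 char='y'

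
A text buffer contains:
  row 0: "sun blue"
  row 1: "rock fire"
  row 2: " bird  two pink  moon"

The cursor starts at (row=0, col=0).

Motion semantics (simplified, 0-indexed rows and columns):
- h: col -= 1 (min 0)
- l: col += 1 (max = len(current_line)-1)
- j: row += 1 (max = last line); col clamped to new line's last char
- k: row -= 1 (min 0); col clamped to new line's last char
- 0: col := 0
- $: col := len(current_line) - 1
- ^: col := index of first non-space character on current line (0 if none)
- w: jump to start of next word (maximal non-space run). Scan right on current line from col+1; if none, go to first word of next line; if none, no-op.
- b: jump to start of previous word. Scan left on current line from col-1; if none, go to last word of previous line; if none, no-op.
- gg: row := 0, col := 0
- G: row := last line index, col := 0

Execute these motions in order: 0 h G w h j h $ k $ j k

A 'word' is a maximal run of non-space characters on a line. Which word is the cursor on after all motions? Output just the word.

Answer: fire

Derivation:
After 1 (0): row=0 col=0 char='s'
After 2 (h): row=0 col=0 char='s'
After 3 (G): row=2 col=0 char='_'
After 4 (w): row=2 col=1 char='b'
After 5 (h): row=2 col=0 char='_'
After 6 (j): row=2 col=0 char='_'
After 7 (h): row=2 col=0 char='_'
After 8 ($): row=2 col=20 char='n'
After 9 (k): row=1 col=8 char='e'
After 10 ($): row=1 col=8 char='e'
After 11 (j): row=2 col=8 char='w'
After 12 (k): row=1 col=8 char='e'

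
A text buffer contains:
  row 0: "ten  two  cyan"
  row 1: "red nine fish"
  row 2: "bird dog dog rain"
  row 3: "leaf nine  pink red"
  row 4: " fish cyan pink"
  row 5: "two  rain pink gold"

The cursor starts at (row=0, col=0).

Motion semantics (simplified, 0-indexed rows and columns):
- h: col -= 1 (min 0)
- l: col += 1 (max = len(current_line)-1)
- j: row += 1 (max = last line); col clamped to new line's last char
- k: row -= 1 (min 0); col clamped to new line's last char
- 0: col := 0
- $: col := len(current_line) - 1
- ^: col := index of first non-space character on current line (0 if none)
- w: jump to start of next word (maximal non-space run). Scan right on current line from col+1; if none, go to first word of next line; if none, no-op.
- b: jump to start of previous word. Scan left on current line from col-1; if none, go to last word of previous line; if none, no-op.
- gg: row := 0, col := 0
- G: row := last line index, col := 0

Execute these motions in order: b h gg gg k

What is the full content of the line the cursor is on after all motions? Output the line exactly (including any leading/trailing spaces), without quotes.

Answer: ten  two  cyan

Derivation:
After 1 (b): row=0 col=0 char='t'
After 2 (h): row=0 col=0 char='t'
After 3 (gg): row=0 col=0 char='t'
After 4 (gg): row=0 col=0 char='t'
After 5 (k): row=0 col=0 char='t'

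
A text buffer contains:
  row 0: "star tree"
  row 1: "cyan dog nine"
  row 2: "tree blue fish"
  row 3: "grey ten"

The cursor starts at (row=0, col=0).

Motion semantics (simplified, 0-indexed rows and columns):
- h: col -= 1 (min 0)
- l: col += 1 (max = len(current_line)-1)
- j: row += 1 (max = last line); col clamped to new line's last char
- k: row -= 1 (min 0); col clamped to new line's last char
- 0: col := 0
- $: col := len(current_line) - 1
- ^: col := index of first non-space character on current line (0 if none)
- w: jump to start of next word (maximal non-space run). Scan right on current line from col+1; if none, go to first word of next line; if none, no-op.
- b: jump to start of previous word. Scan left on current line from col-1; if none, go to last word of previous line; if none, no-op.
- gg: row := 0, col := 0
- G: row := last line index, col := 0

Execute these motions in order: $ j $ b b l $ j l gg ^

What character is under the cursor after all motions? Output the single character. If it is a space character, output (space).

After 1 ($): row=0 col=8 char='e'
After 2 (j): row=1 col=8 char='_'
After 3 ($): row=1 col=12 char='e'
After 4 (b): row=1 col=9 char='n'
After 5 (b): row=1 col=5 char='d'
After 6 (l): row=1 col=6 char='o'
After 7 ($): row=1 col=12 char='e'
After 8 (j): row=2 col=12 char='s'
After 9 (l): row=2 col=13 char='h'
After 10 (gg): row=0 col=0 char='s'
After 11 (^): row=0 col=0 char='s'

Answer: s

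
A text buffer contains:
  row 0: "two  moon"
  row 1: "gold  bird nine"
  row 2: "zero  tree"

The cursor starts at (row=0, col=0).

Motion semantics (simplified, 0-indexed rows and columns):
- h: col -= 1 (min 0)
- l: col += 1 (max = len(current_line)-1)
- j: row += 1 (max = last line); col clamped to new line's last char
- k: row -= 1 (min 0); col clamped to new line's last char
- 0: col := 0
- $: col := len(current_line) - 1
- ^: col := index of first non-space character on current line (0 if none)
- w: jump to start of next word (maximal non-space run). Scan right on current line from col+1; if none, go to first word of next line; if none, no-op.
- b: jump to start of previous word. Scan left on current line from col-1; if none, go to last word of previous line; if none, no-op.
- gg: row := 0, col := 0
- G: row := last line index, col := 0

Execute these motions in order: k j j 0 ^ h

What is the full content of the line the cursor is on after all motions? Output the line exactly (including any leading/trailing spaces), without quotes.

After 1 (k): row=0 col=0 char='t'
After 2 (j): row=1 col=0 char='g'
After 3 (j): row=2 col=0 char='z'
After 4 (0): row=2 col=0 char='z'
After 5 (^): row=2 col=0 char='z'
After 6 (h): row=2 col=0 char='z'

Answer: zero  tree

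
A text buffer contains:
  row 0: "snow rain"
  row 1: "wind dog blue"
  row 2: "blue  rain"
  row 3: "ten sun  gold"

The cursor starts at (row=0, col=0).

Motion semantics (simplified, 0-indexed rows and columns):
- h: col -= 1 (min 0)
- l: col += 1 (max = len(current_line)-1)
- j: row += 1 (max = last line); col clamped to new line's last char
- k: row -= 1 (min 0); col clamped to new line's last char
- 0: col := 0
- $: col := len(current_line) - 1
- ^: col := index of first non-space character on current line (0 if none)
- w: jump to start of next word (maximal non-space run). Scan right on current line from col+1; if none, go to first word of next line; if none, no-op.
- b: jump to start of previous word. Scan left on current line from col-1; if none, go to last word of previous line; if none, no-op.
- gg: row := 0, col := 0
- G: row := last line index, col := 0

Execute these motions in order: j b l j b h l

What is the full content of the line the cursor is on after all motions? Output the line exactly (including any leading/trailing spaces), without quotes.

Answer: wind dog blue

Derivation:
After 1 (j): row=1 col=0 char='w'
After 2 (b): row=0 col=5 char='r'
After 3 (l): row=0 col=6 char='a'
After 4 (j): row=1 col=6 char='o'
After 5 (b): row=1 col=5 char='d'
After 6 (h): row=1 col=4 char='_'
After 7 (l): row=1 col=5 char='d'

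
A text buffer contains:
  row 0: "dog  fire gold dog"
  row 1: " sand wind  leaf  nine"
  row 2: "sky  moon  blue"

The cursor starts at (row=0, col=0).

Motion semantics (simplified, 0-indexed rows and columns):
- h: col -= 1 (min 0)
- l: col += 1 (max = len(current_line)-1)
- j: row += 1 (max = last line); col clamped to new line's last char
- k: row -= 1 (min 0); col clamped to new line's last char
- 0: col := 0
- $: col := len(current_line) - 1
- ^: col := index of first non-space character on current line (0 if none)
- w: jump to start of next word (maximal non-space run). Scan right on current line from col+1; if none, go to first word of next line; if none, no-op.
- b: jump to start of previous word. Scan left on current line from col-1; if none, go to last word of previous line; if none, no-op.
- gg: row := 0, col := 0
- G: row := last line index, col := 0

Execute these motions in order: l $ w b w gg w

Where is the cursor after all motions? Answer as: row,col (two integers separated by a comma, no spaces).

Answer: 0,5

Derivation:
After 1 (l): row=0 col=1 char='o'
After 2 ($): row=0 col=17 char='g'
After 3 (w): row=1 col=1 char='s'
After 4 (b): row=0 col=15 char='d'
After 5 (w): row=1 col=1 char='s'
After 6 (gg): row=0 col=0 char='d'
After 7 (w): row=0 col=5 char='f'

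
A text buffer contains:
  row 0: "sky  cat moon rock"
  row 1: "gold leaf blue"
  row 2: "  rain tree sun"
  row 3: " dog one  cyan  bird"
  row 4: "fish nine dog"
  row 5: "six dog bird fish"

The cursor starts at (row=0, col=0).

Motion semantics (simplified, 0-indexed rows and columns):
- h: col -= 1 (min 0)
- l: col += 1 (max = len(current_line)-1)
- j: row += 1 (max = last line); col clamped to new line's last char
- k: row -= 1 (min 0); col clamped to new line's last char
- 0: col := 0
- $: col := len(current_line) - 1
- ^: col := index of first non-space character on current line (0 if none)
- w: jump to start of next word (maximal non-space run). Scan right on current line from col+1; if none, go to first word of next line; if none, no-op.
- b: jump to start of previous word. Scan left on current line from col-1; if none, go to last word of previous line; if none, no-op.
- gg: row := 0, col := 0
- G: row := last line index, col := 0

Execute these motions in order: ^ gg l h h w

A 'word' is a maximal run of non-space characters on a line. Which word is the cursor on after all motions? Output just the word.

Answer: cat

Derivation:
After 1 (^): row=0 col=0 char='s'
After 2 (gg): row=0 col=0 char='s'
After 3 (l): row=0 col=1 char='k'
After 4 (h): row=0 col=0 char='s'
After 5 (h): row=0 col=0 char='s'
After 6 (w): row=0 col=5 char='c'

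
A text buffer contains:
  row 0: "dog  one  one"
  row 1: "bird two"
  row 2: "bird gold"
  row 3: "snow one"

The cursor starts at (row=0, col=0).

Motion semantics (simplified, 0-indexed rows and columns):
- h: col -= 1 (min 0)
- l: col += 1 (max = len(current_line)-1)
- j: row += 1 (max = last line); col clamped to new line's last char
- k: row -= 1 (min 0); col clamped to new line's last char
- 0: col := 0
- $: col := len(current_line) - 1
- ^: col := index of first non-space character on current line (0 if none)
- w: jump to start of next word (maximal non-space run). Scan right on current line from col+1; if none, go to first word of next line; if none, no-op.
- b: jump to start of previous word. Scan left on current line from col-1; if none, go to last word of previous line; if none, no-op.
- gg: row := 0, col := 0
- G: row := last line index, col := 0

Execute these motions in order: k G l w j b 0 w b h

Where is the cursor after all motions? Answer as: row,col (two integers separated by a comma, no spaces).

Answer: 3,0

Derivation:
After 1 (k): row=0 col=0 char='d'
After 2 (G): row=3 col=0 char='s'
After 3 (l): row=3 col=1 char='n'
After 4 (w): row=3 col=5 char='o'
After 5 (j): row=3 col=5 char='o'
After 6 (b): row=3 col=0 char='s'
After 7 (0): row=3 col=0 char='s'
After 8 (w): row=3 col=5 char='o'
After 9 (b): row=3 col=0 char='s'
After 10 (h): row=3 col=0 char='s'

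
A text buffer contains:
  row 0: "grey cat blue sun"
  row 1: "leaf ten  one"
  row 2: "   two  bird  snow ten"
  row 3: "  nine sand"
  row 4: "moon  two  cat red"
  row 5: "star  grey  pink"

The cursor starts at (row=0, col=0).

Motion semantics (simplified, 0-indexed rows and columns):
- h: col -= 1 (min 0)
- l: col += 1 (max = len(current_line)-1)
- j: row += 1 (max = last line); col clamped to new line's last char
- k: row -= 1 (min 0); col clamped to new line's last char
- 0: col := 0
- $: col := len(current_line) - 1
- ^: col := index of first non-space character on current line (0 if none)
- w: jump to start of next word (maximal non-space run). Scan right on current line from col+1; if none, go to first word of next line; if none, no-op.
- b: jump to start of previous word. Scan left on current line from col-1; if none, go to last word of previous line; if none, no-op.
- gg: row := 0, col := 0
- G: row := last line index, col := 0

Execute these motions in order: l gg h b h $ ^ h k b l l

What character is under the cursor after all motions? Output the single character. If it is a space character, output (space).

After 1 (l): row=0 col=1 char='r'
After 2 (gg): row=0 col=0 char='g'
After 3 (h): row=0 col=0 char='g'
After 4 (b): row=0 col=0 char='g'
After 5 (h): row=0 col=0 char='g'
After 6 ($): row=0 col=16 char='n'
After 7 (^): row=0 col=0 char='g'
After 8 (h): row=0 col=0 char='g'
After 9 (k): row=0 col=0 char='g'
After 10 (b): row=0 col=0 char='g'
After 11 (l): row=0 col=1 char='r'
After 12 (l): row=0 col=2 char='e'

Answer: e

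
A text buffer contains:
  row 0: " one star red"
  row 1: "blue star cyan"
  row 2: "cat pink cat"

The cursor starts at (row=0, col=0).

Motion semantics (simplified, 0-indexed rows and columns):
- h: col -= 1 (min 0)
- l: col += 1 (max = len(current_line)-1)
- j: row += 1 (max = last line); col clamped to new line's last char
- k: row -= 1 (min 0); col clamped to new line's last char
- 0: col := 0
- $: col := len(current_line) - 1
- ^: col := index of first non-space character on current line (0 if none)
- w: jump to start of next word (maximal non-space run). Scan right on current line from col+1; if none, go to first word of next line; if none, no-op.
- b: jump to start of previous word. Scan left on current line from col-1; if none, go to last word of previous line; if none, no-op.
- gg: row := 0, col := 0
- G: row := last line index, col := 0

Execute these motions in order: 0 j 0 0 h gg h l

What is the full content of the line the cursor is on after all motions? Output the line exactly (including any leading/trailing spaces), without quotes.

After 1 (0): row=0 col=0 char='_'
After 2 (j): row=1 col=0 char='b'
After 3 (0): row=1 col=0 char='b'
After 4 (0): row=1 col=0 char='b'
After 5 (h): row=1 col=0 char='b'
After 6 (gg): row=0 col=0 char='_'
After 7 (h): row=0 col=0 char='_'
After 8 (l): row=0 col=1 char='o'

Answer:  one star red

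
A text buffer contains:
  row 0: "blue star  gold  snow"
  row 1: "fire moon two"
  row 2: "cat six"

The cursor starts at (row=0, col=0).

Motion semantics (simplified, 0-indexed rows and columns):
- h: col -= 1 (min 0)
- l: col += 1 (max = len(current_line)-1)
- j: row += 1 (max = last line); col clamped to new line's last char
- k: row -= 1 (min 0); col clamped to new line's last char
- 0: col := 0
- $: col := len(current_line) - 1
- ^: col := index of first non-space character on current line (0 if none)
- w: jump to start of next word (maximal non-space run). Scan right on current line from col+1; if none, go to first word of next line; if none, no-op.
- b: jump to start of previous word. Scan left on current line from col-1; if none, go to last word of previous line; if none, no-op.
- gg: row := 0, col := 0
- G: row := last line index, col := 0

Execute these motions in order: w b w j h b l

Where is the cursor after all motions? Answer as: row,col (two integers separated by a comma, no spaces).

After 1 (w): row=0 col=5 char='s'
After 2 (b): row=0 col=0 char='b'
After 3 (w): row=0 col=5 char='s'
After 4 (j): row=1 col=5 char='m'
After 5 (h): row=1 col=4 char='_'
After 6 (b): row=1 col=0 char='f'
After 7 (l): row=1 col=1 char='i'

Answer: 1,1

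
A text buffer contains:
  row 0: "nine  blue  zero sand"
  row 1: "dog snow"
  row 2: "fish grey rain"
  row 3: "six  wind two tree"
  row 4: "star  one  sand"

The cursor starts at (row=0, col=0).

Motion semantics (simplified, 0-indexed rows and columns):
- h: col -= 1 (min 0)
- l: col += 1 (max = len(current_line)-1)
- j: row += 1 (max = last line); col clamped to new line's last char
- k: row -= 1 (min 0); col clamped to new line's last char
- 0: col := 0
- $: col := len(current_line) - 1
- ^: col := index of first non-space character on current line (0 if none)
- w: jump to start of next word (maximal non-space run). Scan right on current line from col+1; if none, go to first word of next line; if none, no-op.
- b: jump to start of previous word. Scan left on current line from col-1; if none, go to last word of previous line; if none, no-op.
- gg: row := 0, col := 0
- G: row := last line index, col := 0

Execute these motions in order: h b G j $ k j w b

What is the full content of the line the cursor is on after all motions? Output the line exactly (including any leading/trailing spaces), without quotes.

Answer: star  one  sand

Derivation:
After 1 (h): row=0 col=0 char='n'
After 2 (b): row=0 col=0 char='n'
After 3 (G): row=4 col=0 char='s'
After 4 (j): row=4 col=0 char='s'
After 5 ($): row=4 col=14 char='d'
After 6 (k): row=3 col=14 char='t'
After 7 (j): row=4 col=14 char='d'
After 8 (w): row=4 col=14 char='d'
After 9 (b): row=4 col=11 char='s'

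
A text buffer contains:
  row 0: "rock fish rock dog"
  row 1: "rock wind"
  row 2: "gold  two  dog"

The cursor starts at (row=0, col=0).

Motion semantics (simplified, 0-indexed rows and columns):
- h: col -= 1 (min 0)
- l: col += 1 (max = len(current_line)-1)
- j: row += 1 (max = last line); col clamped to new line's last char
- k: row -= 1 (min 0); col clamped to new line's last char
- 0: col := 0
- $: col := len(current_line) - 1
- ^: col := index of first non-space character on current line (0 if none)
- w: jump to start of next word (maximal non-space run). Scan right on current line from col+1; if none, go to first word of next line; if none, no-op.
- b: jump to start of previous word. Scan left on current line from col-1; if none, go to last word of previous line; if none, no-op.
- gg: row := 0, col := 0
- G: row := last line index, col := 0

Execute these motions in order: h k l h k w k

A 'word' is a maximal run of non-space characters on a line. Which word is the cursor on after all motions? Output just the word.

After 1 (h): row=0 col=0 char='r'
After 2 (k): row=0 col=0 char='r'
After 3 (l): row=0 col=1 char='o'
After 4 (h): row=0 col=0 char='r'
After 5 (k): row=0 col=0 char='r'
After 6 (w): row=0 col=5 char='f'
After 7 (k): row=0 col=5 char='f'

Answer: fish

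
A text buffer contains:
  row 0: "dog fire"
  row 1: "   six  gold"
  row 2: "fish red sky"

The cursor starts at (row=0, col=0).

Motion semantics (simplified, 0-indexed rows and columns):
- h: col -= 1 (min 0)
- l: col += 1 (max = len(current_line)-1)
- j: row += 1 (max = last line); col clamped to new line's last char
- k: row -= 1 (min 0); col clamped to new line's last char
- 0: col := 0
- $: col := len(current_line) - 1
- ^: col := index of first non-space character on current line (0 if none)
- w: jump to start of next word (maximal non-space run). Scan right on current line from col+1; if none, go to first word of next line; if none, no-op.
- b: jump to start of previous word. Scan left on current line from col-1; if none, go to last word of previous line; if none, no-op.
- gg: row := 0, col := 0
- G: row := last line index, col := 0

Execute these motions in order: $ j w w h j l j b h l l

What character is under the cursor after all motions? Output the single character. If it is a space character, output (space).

Answer: s

Derivation:
After 1 ($): row=0 col=7 char='e'
After 2 (j): row=1 col=7 char='_'
After 3 (w): row=1 col=8 char='g'
After 4 (w): row=2 col=0 char='f'
After 5 (h): row=2 col=0 char='f'
After 6 (j): row=2 col=0 char='f'
After 7 (l): row=2 col=1 char='i'
After 8 (j): row=2 col=1 char='i'
After 9 (b): row=2 col=0 char='f'
After 10 (h): row=2 col=0 char='f'
After 11 (l): row=2 col=1 char='i'
After 12 (l): row=2 col=2 char='s'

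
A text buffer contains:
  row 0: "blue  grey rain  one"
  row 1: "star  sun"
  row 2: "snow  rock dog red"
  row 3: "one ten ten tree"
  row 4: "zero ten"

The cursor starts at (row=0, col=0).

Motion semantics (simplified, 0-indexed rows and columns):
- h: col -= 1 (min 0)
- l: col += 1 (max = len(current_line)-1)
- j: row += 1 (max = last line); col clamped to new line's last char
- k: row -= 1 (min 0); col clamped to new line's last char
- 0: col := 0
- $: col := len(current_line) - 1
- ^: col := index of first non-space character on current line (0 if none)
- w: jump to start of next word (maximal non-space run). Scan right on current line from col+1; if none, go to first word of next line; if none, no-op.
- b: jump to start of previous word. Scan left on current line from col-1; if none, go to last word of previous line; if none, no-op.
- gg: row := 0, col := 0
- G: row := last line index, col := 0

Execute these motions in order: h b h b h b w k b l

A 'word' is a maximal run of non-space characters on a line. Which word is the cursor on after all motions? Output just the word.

After 1 (h): row=0 col=0 char='b'
After 2 (b): row=0 col=0 char='b'
After 3 (h): row=0 col=0 char='b'
After 4 (b): row=0 col=0 char='b'
After 5 (h): row=0 col=0 char='b'
After 6 (b): row=0 col=0 char='b'
After 7 (w): row=0 col=6 char='g'
After 8 (k): row=0 col=6 char='g'
After 9 (b): row=0 col=0 char='b'
After 10 (l): row=0 col=1 char='l'

Answer: blue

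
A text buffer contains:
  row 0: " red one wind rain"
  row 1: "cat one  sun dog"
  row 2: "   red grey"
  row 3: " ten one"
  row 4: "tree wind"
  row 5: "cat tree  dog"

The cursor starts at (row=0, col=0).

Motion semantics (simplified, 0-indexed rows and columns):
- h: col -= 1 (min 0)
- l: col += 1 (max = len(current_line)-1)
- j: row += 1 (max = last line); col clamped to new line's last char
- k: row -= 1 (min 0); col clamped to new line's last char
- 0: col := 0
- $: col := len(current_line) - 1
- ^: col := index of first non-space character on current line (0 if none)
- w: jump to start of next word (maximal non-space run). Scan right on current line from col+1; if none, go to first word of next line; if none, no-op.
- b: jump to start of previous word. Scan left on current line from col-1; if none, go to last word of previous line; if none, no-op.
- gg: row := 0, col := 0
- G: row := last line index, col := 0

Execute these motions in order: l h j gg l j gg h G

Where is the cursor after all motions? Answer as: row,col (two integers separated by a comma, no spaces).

After 1 (l): row=0 col=1 char='r'
After 2 (h): row=0 col=0 char='_'
After 3 (j): row=1 col=0 char='c'
After 4 (gg): row=0 col=0 char='_'
After 5 (l): row=0 col=1 char='r'
After 6 (j): row=1 col=1 char='a'
After 7 (gg): row=0 col=0 char='_'
After 8 (h): row=0 col=0 char='_'
After 9 (G): row=5 col=0 char='c'

Answer: 5,0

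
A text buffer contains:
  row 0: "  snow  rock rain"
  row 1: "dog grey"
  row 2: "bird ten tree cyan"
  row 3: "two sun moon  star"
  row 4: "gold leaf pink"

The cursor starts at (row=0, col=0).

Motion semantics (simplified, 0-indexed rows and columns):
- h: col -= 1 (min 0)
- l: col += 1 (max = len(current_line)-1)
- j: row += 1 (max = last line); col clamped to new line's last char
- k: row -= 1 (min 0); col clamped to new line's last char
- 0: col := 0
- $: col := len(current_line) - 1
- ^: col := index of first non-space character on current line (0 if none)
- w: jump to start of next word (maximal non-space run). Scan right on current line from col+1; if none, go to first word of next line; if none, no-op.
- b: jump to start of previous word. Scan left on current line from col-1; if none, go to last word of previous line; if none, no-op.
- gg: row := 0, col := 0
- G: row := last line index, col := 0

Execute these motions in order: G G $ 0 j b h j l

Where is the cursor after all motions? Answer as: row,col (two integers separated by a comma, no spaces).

Answer: 4,13

Derivation:
After 1 (G): row=4 col=0 char='g'
After 2 (G): row=4 col=0 char='g'
After 3 ($): row=4 col=13 char='k'
After 4 (0): row=4 col=0 char='g'
After 5 (j): row=4 col=0 char='g'
After 6 (b): row=3 col=14 char='s'
After 7 (h): row=3 col=13 char='_'
After 8 (j): row=4 col=13 char='k'
After 9 (l): row=4 col=13 char='k'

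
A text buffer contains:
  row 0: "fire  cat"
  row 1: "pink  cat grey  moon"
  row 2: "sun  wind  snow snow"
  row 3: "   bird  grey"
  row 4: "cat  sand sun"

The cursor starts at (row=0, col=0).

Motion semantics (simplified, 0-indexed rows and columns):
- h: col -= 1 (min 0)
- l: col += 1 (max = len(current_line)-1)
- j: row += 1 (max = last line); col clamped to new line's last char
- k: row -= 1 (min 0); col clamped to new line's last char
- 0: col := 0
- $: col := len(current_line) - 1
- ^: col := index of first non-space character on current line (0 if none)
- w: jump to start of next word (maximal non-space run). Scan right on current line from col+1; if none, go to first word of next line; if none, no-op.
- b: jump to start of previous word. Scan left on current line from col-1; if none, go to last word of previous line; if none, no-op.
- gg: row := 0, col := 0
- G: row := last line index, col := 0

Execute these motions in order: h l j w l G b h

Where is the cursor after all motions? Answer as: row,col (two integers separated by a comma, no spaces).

After 1 (h): row=0 col=0 char='f'
After 2 (l): row=0 col=1 char='i'
After 3 (j): row=1 col=1 char='i'
After 4 (w): row=1 col=6 char='c'
After 5 (l): row=1 col=7 char='a'
After 6 (G): row=4 col=0 char='c'
After 7 (b): row=3 col=9 char='g'
After 8 (h): row=3 col=8 char='_'

Answer: 3,8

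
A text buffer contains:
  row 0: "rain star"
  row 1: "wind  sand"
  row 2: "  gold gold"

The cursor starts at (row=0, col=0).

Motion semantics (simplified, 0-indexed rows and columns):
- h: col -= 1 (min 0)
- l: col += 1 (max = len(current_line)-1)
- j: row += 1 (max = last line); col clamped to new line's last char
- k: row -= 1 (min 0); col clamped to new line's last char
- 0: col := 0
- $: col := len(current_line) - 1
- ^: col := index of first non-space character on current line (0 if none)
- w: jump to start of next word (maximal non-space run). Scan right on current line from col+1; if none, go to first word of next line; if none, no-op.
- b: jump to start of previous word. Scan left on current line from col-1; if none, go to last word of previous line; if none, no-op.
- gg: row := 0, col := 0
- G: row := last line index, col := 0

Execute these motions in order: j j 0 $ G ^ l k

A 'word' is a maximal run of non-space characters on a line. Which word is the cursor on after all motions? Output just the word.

After 1 (j): row=1 col=0 char='w'
After 2 (j): row=2 col=0 char='_'
After 3 (0): row=2 col=0 char='_'
After 4 ($): row=2 col=10 char='d'
After 5 (G): row=2 col=0 char='_'
After 6 (^): row=2 col=2 char='g'
After 7 (l): row=2 col=3 char='o'
After 8 (k): row=1 col=3 char='d'

Answer: wind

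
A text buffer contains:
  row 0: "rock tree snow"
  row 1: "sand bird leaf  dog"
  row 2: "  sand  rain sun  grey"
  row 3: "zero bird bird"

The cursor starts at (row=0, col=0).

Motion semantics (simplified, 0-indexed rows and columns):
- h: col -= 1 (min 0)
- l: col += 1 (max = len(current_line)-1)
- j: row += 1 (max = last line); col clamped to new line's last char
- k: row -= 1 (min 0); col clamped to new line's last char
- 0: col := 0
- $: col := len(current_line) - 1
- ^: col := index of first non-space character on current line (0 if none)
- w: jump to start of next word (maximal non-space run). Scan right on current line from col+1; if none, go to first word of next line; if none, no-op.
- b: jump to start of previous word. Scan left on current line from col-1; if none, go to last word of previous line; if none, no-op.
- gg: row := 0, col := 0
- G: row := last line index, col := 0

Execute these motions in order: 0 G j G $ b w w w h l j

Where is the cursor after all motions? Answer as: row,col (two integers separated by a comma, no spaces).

After 1 (0): row=0 col=0 char='r'
After 2 (G): row=3 col=0 char='z'
After 3 (j): row=3 col=0 char='z'
After 4 (G): row=3 col=0 char='z'
After 5 ($): row=3 col=13 char='d'
After 6 (b): row=3 col=10 char='b'
After 7 (w): row=3 col=10 char='b'
After 8 (w): row=3 col=10 char='b'
After 9 (w): row=3 col=10 char='b'
After 10 (h): row=3 col=9 char='_'
After 11 (l): row=3 col=10 char='b'
After 12 (j): row=3 col=10 char='b'

Answer: 3,10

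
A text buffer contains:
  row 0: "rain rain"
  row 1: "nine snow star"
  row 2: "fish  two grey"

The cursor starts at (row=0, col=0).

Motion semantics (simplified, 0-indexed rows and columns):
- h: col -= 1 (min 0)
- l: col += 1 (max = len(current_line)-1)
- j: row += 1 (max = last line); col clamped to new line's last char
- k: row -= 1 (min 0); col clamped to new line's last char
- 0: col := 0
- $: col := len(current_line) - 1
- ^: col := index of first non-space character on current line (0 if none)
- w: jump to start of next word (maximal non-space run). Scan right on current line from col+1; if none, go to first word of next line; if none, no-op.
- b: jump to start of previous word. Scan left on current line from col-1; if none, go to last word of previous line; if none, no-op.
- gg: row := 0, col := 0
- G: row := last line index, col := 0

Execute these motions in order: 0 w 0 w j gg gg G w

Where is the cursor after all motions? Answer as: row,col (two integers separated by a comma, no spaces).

Answer: 2,6

Derivation:
After 1 (0): row=0 col=0 char='r'
After 2 (w): row=0 col=5 char='r'
After 3 (0): row=0 col=0 char='r'
After 4 (w): row=0 col=5 char='r'
After 5 (j): row=1 col=5 char='s'
After 6 (gg): row=0 col=0 char='r'
After 7 (gg): row=0 col=0 char='r'
After 8 (G): row=2 col=0 char='f'
After 9 (w): row=2 col=6 char='t'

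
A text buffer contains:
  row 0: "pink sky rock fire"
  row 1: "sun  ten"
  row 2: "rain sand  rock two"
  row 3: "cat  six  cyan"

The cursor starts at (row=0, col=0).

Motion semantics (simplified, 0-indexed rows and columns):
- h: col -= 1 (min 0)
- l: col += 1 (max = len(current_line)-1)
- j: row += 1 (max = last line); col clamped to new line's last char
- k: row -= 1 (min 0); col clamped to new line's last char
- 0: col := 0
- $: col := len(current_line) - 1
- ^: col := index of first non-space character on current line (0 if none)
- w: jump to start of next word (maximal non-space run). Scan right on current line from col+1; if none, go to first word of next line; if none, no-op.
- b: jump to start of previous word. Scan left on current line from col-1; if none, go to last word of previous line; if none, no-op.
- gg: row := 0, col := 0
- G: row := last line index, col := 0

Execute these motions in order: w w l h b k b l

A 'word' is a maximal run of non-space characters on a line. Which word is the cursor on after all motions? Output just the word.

After 1 (w): row=0 col=5 char='s'
After 2 (w): row=0 col=9 char='r'
After 3 (l): row=0 col=10 char='o'
After 4 (h): row=0 col=9 char='r'
After 5 (b): row=0 col=5 char='s'
After 6 (k): row=0 col=5 char='s'
After 7 (b): row=0 col=0 char='p'
After 8 (l): row=0 col=1 char='i'

Answer: pink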